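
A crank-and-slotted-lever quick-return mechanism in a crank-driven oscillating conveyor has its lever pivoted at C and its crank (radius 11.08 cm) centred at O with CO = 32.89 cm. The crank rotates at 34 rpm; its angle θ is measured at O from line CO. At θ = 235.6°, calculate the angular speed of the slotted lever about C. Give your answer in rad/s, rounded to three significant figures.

ω = 3.56 rad/s (from 34 rpm).
Crank pin A relative to C: A = (d + r cosθ, r sinθ); lever angle φ = atan2(r sinθ, d + r cosθ).
Differentiating tanφ: φ̇ = rω(d cosθ + r)/(d² + r² + 2dr cosθ).
d² + r² + 2dr cosθ = |CA|² = 0.0792747 m²;  d cosθ + r = -0.075018 m.
|ω_lever| = |0.1108·3.56·-0.075018| / 0.0792747 = 0.37332 rad/s.

0.373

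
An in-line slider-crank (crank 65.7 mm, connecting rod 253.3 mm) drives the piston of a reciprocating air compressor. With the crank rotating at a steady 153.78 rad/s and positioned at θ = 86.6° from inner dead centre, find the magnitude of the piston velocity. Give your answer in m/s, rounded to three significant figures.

10.2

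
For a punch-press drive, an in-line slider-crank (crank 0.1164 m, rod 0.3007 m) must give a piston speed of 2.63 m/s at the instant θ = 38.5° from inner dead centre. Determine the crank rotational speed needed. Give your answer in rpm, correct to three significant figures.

For an in-line slider-crank, |v_piston| = rω|sinθ|·[1 + r cosθ/√(L² − r² sin²θ)].
With r = 0.1164 m, L = 0.3007 m, θ = 38.5°: the bracketed kinematic factor |dx/dθ| = 0.095079 m.
ω = v/|dx/dθ| = 2.63/0.095079 = 27.661 rad/s.
N = 60ω/(2π) = 264.15 rpm.

264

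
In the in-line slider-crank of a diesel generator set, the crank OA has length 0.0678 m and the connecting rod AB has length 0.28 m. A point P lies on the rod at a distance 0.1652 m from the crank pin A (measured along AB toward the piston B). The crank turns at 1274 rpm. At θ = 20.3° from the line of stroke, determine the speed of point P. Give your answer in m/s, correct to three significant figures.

4.98

ω = 133.4 rad/s.  Crank-pin speed |V_A| = rω = 9.0454 m/s, perpendicular to OA.
Rod angle: sinφ = −(r/L) sinθ ⇒ φ = -4.819°; ω_rod = −rω cosθ/√(L²−r²sin²θ) = -30.406 rad/s.
V_P = V_A + ω_rod × AP, with AP = 0.1652 m along the rod.
Components: V_Px = −rω sinθ − a·ω_rod·sinφ = -3.5601 m/s;  V_Py = rω cosθ + a·ω_rod·cosφ = +3.4783 m/s.
|V_P| = √(V_Px² + V_Py²) = 4.9772 m/s.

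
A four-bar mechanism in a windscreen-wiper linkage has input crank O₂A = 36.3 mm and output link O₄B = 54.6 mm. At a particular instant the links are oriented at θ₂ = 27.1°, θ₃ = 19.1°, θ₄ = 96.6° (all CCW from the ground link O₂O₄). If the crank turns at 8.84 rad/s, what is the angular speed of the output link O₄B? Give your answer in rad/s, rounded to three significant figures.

ω₂ = 8.84 rad/s
Differentiating the loop-closure r₂e^{iθ₂}+r₃e^{iθ₃}=r₁+r₄e^{iθ₄} gives r₂ω₂e^{iθ₂}+r₃ω₃e^{iθ₃}=r₄ω₄e^{iθ₄}.
Eliminating the other unknown: ω₄ = r₂ω₂ sin(θ₂−θ₃) / [r₄ sin(θ₄−θ₃)].
Numerator sine = +0.13917; denominator sine = +0.97630.
Result = 0.0363·8.84·(+0.13917) / (0.0546·(+0.97630)) = +0.8378 rad/s; magnitude 0.8378 rad/s.

0.838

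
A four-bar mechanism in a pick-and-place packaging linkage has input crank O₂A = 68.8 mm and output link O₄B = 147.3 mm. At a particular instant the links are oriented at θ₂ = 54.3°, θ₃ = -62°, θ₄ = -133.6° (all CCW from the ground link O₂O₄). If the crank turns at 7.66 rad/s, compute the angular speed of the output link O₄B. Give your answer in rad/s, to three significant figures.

3.38

ω₂ = 7.66 rad/s
Differentiating the loop-closure r₂e^{iθ₂}+r₃e^{iθ₃}=r₁+r₄e^{iθ₄} gives r₂ω₂e^{iθ₂}+r₃ω₃e^{iθ₃}=r₄ω₄e^{iθ₄}.
Eliminating the other unknown: ω₄ = r₂ω₂ sin(θ₂−θ₃) / [r₄ sin(θ₄−θ₃)].
Numerator sine = +0.89649; denominator sine = -0.94888.
Result = 0.0688·7.66·(+0.89649) / (0.1473·(-0.94888)) = -3.3802 rad/s; magnitude 3.3802 rad/s.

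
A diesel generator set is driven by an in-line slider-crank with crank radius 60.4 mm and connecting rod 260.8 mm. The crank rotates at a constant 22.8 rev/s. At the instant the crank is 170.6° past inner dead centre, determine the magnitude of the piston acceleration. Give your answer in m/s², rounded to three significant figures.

ω = 2π·22.8 = 143.3 rad/s
x(θ) = r cosθ + √(L² − r² sin²θ); with ω constant, a = ω²·d²x/dθ².
d²x/dθ² = −r cosθ − r²(cos2θ)/√u − r⁴ sin²2θ/(4u^{3/2}),  u = L² − r² sin²θ = 0.0679193 m².
Substituting r = 0.0604 m, L = 0.2608 m, θ = 170.6°: d²x/dθ² = +0.046318 m.
a = ω²·d²x/dθ² = (143.3)²·(+0.046318) = +950.56 m/s²;  |a| = 950.56 m/s².

951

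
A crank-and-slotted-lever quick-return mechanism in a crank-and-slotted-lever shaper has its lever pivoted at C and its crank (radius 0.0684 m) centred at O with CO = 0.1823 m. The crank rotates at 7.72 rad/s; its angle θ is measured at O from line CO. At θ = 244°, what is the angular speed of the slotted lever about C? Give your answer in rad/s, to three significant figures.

0.225

ω = 7.72 rad/s
Crank pin A relative to C: A = (d + r cosθ, r sinθ); lever angle φ = atan2(r sinθ, d + r cosθ).
Differentiating tanφ: φ̇ = rω(d cosθ + r)/(d² + r² + 2dr cosθ).
d² + r² + 2dr cosθ = |CA|² = 0.0269795 m²;  d cosθ + r = -0.011515 m.
|ω_lever| = |0.0684·7.72·-0.011515| / 0.0269795 = 0.22538 rad/s.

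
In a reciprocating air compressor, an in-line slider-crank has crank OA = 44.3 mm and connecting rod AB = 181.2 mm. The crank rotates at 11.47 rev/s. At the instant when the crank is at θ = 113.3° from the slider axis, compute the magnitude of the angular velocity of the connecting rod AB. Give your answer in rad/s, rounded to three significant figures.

ω = 72.07 rad/s (converted from 11.47 rev/s).
The rod makes angle φ with the slider axis where L sinφ = r sinθ; differentiating, L cosφ·φ̇ = r ω cosθ.
L cosφ = √(L² − r² sin²θ) = 0.17657 m.
|ω_rod| = r ω |cosθ| / √(L² − r² sin²θ) = 0.0443·72.07·0.39555/0.17657 = 7.1519 rad/s.

7.15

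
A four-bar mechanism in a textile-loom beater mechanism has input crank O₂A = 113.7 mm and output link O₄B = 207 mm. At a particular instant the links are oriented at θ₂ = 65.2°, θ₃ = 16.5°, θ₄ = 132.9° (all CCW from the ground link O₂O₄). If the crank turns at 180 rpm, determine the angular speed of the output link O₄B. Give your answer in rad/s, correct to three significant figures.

8.68

ω₂ = 18.85 rad/s (from 180 rpm).
Differentiating the loop-closure r₂e^{iθ₂}+r₃e^{iθ₃}=r₁+r₄e^{iθ₄} gives r₂ω₂e^{iθ₂}+r₃ω₃e^{iθ₃}=r₄ω₄e^{iθ₄}.
Eliminating the other unknown: ω₄ = r₂ω₂ sin(θ₂−θ₃) / [r₄ sin(θ₄−θ₃)].
Numerator sine = +0.75126; denominator sine = +0.89571.
Result = 0.1137·18.85·(+0.75126) / (0.207·(+0.89571)) = +8.6839 rad/s; magnitude 8.6839 rad/s.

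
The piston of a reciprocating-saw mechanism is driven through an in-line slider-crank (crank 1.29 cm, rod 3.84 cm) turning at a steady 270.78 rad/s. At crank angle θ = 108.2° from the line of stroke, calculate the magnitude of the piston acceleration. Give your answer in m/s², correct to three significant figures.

562

ω = 270.8 rad/s
x(θ) = r cosθ + √(L² − r² sin²θ); with ω constant, a = ω²·d²x/dθ².
d²x/dθ² = −r cosθ − r²(cos2θ)/√u − r⁴ sin²2θ/(4u^{3/2}),  u = L² − r² sin²θ = 0.00132438 m².
Substituting r = 0.0129 m, L = 0.0384 m, θ = 108.2°: d²x/dθ² = +0.0076591 m.
a = ω²·d²x/dθ² = (270.8)²·(+0.0076591) = +561.58 m/s²;  |a| = 561.58 m/s².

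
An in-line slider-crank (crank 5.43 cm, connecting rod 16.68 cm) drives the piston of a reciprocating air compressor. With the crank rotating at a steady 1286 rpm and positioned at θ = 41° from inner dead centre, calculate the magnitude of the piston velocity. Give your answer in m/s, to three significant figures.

ω = 2π·1286/60 = 134.7 rad/s
For an in-line slider-crank, x = r cosθ + √(L² − r² sin²θ), so v = −rω sinθ·[1 + r cosθ/√(L² − r² sin²θ)].
With r = 0.0543 m, L = 0.1668 m, θ = 41°: √(L² − r² sin²θ) = 0.16295 m.
v = −0.0543·134.7·0.65606·[1 + 0.0543·0.75471/0.16295] = -6.004 m/s.
|v| = 6.004 m/s.

6.00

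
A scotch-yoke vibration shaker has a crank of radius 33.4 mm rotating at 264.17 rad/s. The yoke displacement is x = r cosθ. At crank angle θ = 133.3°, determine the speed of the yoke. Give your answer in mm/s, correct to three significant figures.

6420

ω = 264.2 rad/s
x = r cosθ ⇒ ẋ = −rω sinθ.
|v| = rω|sinθ| = 0.0334·264.2·|sin 133.3°| = 6.4213 m/s = 6421.3 mm/s.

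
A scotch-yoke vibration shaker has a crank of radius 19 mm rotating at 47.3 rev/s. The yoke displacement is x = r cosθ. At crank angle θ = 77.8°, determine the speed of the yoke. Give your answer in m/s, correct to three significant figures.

5.52

ω = 297.2 rad/s (from 47.3 rev/s).
x = r cosθ ⇒ ẋ = −rω sinθ.
|v| = rω|sinθ| = 0.019·297.2·|sin 77.8°| = 5.5192 m/s.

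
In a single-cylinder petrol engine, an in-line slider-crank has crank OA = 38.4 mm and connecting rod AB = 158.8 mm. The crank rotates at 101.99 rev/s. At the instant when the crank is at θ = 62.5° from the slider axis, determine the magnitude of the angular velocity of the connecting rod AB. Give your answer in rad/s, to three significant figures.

73.3

ω = 640.8 rad/s (converted from 101.99 rev/s).
The rod makes angle φ with the slider axis where L sinφ = r sinθ; differentiating, L cosφ·φ̇ = r ω cosθ.
L cosφ = √(L² − r² sin²θ) = 0.1551 m.
|ω_rod| = r ω |cosθ| / √(L² − r² sin²θ) = 0.0384·640.8·0.46175/0.1551 = 73.257 rad/s.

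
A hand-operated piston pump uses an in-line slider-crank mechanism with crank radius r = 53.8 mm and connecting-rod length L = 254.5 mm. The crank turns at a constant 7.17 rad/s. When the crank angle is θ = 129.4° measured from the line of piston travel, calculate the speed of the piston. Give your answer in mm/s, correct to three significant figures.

258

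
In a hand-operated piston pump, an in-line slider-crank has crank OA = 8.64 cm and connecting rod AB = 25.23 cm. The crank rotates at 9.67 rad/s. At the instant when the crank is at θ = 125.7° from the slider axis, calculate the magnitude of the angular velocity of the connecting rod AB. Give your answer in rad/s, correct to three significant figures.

2.01

ω = 9.67 rad/s
The rod makes angle φ with the slider axis where L sinφ = r sinθ; differentiating, L cosφ·φ̇ = r ω cosθ.
L cosφ = √(L² − r² sin²θ) = 0.24235 m.
|ω_rod| = r ω |cosθ| / √(L² − r² sin²θ) = 0.0864·9.67·0.58354/0.24235 = 2.0117 rad/s.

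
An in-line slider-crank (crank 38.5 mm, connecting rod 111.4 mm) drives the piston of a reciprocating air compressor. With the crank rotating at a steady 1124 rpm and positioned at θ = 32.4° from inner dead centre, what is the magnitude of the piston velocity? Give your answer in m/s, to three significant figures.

3.15

ω = 2π·1124/60 = 117.7 rad/s
For an in-line slider-crank, x = r cosθ + √(L² − r² sin²θ), so v = −rω sinθ·[1 + r cosθ/√(L² − r² sin²θ)].
With r = 0.0385 m, L = 0.1114 m, θ = 32.4°: √(L² − r² sin²θ) = 0.10947 m.
v = −0.0385·117.7·0.53583·[1 + 0.0385·0.84433/0.10947] = -3.1492 m/s.
|v| = 3.1492 m/s.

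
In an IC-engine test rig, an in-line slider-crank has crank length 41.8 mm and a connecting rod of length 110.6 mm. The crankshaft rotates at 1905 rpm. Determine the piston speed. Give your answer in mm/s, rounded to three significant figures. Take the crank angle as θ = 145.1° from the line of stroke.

3260

ω = 2π·1905/60 = 199.5 rad/s
For an in-line slider-crank, x = r cosθ + √(L² − r² sin²θ), so v = −rω sinθ·[1 + r cosθ/√(L² − r² sin²θ)].
With r = 0.0418 m, L = 0.1106 m, θ = 145.1°: √(L² − r² sin²θ) = 0.10798 m.
v = −0.0418·199.5·0.57215·[1 + 0.0418·-0.82015/0.10798] = -3.2563 m/s.
|v| = 3.2563 m/s = 3256.3 mm/s.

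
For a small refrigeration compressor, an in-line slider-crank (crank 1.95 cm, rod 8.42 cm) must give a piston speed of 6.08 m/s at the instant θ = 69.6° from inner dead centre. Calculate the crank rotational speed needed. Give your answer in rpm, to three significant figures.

2930

For an in-line slider-crank, |v_piston| = rω|sinθ|·[1 + r cosθ/√(L² − r² sin²θ)].
With r = 0.0195 m, L = 0.0842 m, θ = 69.6°: the bracketed kinematic factor |dx/dθ| = 0.019788 m.
ω = v/|dx/dθ| = 6.08/0.019788 = 307.25 rad/s.
N = 60ω/(2π) = 2934 rpm.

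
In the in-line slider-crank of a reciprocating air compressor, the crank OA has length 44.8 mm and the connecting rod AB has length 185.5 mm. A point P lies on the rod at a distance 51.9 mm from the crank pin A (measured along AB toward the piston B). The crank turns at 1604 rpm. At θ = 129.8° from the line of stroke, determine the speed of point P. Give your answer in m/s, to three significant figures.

6.53

ω = 168 rad/s.  Crank-pin speed |V_A| = rω = 7.5251 m/s, perpendicular to OA.
Rod angle: sinφ = −(r/L) sinθ ⇒ φ = -10.693°; ω_rod = −rω cosθ/√(L²−r²sin²θ) = +26.426 rad/s.
V_P = V_A + ω_rod × AP, with AP = 0.0519 m along the rod.
Components: V_Px = −rω sinθ − a·ω_rod·sinφ = -5.5269 m/s;  V_Py = rω cosθ + a·ω_rod·cosφ = -3.4692 m/s.
|V_P| = √(V_Px² + V_Py²) = 6.5255 m/s.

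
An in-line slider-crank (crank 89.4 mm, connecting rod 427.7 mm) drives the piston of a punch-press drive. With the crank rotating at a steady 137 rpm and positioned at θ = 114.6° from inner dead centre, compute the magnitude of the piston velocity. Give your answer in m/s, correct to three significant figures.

1.06

ω = 2π·137/60 = 14.35 rad/s
For an in-line slider-crank, x = r cosθ + √(L² − r² sin²θ), so v = −rω sinθ·[1 + r cosθ/√(L² − r² sin²θ)].
With r = 0.0894 m, L = 0.4277 m, θ = 114.6°: √(L² − r² sin²θ) = 0.4199 m.
v = −0.0894·14.35·0.90924·[1 + 0.0894·-0.41628/0.4199] = -1.0628 m/s.
|v| = 1.0628 m/s.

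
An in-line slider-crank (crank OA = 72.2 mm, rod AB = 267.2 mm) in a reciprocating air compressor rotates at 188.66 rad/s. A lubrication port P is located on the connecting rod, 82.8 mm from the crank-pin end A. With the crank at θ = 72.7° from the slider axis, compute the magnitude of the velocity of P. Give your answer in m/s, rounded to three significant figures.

13.6

ω = 188.7 rad/s.  Crank-pin speed |V_A| = rω = 13.621 m/s, perpendicular to OA.
Rod angle: sinφ = −(r/L) sinθ ⇒ φ = -14.951°; ω_rod = −rω cosθ/√(L²−r²sin²θ) = -15.691 rad/s.
V_P = V_A + ω_rod × AP, with AP = 0.0828 m along the rod.
Components: V_Px = −rω sinθ − a·ω_rod·sinφ = -13.34 m/s;  V_Py = rω cosθ + a·ω_rod·cosφ = +2.7954 m/s.
|V_P| = √(V_Px² + V_Py²) = 13.63 m/s.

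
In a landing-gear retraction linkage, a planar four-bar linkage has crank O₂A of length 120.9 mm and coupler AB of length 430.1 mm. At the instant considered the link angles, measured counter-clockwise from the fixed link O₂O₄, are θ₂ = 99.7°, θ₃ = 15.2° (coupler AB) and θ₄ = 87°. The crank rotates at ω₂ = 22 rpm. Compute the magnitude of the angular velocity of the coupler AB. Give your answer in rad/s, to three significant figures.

0.150

ω₂ = 2.304 rad/s (from 22 rpm).
Differentiating the loop-closure r₂e^{iθ₂}+r₃e^{iθ₃}=r₁+r₄e^{iθ₄} gives r₂ω₂e^{iθ₂}+r₃ω₃e^{iθ₃}=r₄ω₄e^{iθ₄}.
Eliminating the other unknown: ω₃ = r₂ω₂ sin(θ₄−θ₂) / [r₃ sin(θ₃−θ₄)].
Numerator sine = -0.21985; denominator sine = -0.94997.
Result = 0.1209·2.304·(-0.21985) / (0.4301·(-0.94997)) = +0.14987 rad/s; magnitude 0.14987 rad/s.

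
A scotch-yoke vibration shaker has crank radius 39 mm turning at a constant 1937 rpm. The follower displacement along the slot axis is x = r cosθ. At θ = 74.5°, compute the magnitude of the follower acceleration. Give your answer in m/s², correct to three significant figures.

429

ω = 202.8 rad/s (from 1937 rpm).
x = r cosθ ⇒ ẍ = −rω² cosθ (ω constant).
|a| = rω²|cosθ| = 0.039·(202.8)²·|cos 74.5°| = 428.82 m/s².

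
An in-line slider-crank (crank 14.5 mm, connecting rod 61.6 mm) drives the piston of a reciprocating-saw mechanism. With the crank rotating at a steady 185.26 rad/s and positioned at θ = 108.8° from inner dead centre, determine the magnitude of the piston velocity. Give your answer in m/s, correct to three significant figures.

2.35

ω = 185.3 rad/s
For an in-line slider-crank, x = r cosθ + √(L² − r² sin²θ), so v = −rω sinθ·[1 + r cosθ/√(L² − r² sin²θ)].
With r = 0.0145 m, L = 0.0616 m, θ = 108.8°: √(L² − r² sin²θ) = 0.060051 m.
v = −0.0145·185.3·0.94665·[1 + 0.0145·-0.32227/0.060051] = -2.3451 m/s.
|v| = 2.3451 m/s.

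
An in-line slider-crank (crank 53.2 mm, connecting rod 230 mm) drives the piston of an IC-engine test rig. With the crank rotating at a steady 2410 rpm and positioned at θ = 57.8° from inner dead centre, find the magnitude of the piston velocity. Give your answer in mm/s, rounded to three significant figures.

ω = 2π·2410/60 = 252.4 rad/s
For an in-line slider-crank, x = r cosθ + √(L² − r² sin²θ), so v = −rω sinθ·[1 + r cosθ/√(L² − r² sin²θ)].
With r = 0.0532 m, L = 0.23 m, θ = 57.8°: √(L² − r² sin²θ) = 0.22555 m.
v = −0.0532·252.4·0.84619·[1 + 0.0532·0.53288/0.22555] = -12.789 m/s.
|v| = 12.789 m/s = 12789 mm/s.

12800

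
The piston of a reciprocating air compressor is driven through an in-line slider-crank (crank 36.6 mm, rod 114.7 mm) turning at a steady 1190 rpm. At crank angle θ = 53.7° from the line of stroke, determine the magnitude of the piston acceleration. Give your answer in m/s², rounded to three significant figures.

285

ω = 2π·1190/60 = 124.6 rad/s
x(θ) = r cosθ + √(L² − r² sin²θ); with ω constant, a = ω²·d²x/dθ².
d²x/dθ² = −r cosθ − r²(cos2θ)/√u − r⁴ sin²2θ/(4u^{3/2}),  u = L² − r² sin²θ = 0.012286 m².
Substituting r = 0.0366 m, L = 0.1147 m, θ = 53.7°: d²x/dθ² = -0.018354 m.
a = ω²·d²x/dθ² = (124.6)²·(-0.018354) = -285.02 m/s²;  |a| = 285.02 m/s².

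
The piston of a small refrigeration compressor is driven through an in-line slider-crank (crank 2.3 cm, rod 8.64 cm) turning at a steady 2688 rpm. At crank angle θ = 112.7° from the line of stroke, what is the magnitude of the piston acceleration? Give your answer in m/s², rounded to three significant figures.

ω = 2π·2688/60 = 281.5 rad/s
x(θ) = r cosθ + √(L² − r² sin²θ); with ω constant, a = ω²·d²x/dθ².
d²x/dθ² = −r cosθ − r²(cos2θ)/√u − r⁴ sin²2θ/(4u^{3/2}),  u = L² − r² sin²θ = 0.00701474 m².
Substituting r = 0.023 m, L = 0.0864 m, θ = 112.7°: d²x/dθ² = +0.01325 m.
a = ω²·d²x/dθ² = (281.5)²·(+0.01325) = +1049.9 m/s²;  |a| = 1049.9 m/s².

1050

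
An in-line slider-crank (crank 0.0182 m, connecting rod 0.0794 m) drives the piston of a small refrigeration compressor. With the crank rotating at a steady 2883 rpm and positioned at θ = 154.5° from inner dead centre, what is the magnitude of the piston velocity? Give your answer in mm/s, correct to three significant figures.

ω = 2π·2883/60 = 301.9 rad/s
For an in-line slider-crank, x = r cosθ + √(L² − r² sin²θ), so v = −rω sinθ·[1 + r cosθ/√(L² − r² sin²θ)].
With r = 0.0182 m, L = 0.0794 m, θ = 154.5°: √(L² − r² sin²θ) = 0.079012 m.
v = −0.0182·301.9·0.43051·[1 + 0.0182·-0.90259/0.079012] = -1.8737 m/s.
|v| = 1.8737 m/s = 1873.7 mm/s.

1870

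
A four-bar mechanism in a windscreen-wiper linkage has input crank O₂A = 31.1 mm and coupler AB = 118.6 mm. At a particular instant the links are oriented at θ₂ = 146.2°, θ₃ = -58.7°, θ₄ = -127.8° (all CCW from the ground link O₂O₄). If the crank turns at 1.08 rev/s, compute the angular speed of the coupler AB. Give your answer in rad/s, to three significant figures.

1.90

ω₂ = 6.786 rad/s (from 1.08 rev/s).
Differentiating the loop-closure r₂e^{iθ₂}+r₃e^{iθ₃}=r₁+r₄e^{iθ₄} gives r₂ω₂e^{iθ₂}+r₃ω₃e^{iθ₃}=r₄ω₄e^{iθ₄}.
Eliminating the other unknown: ω₃ = r₂ω₂ sin(θ₄−θ₂) / [r₃ sin(θ₃−θ₄)].
Numerator sine = +0.99756; denominator sine = +0.93420.
Result = 0.0311·6.786·(+0.99756) / (0.1186·(+0.93420)) = +1.9001 rad/s; magnitude 1.9001 rad/s.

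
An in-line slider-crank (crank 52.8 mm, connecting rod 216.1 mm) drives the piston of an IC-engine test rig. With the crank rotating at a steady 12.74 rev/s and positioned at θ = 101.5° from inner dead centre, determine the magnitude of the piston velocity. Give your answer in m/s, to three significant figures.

ω = 2π·12.7 = 80.05 rad/s
For an in-line slider-crank, x = r cosθ + √(L² − r² sin²θ), so v = −rω sinθ·[1 + r cosθ/√(L² − r² sin²θ)].
With r = 0.0528 m, L = 0.2161 m, θ = 101.5°: √(L² − r² sin²θ) = 0.20981 m.
v = −0.0528·80.05·0.97992·[1 + 0.0528·-0.19937/0.20981] = -3.9339 m/s.
|v| = 3.9339 m/s.

3.93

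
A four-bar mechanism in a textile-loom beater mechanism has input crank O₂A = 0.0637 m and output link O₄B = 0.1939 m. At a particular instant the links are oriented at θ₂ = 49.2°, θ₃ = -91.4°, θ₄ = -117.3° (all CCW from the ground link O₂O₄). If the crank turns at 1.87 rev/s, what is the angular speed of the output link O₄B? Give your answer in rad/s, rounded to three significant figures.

5.61

ω₂ = 11.75 rad/s (from 1.87 rev/s).
Differentiating the loop-closure r₂e^{iθ₂}+r₃e^{iθ₃}=r₁+r₄e^{iθ₄} gives r₂ω₂e^{iθ₂}+r₃ω₃e^{iθ₃}=r₄ω₄e^{iθ₄}.
Eliminating the other unknown: ω₄ = r₂ω₂ sin(θ₂−θ₃) / [r₄ sin(θ₄−θ₃)].
Numerator sine = +0.63473; denominator sine = -0.43680.
Result = 0.0637·11.75·(+0.63473) / (0.1939·(-0.43680)) = -5.609 rad/s; magnitude 5.609 rad/s.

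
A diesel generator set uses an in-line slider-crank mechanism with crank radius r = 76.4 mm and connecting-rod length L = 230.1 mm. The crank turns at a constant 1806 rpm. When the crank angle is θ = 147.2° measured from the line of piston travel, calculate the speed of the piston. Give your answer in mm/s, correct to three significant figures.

ω = 2π·1806/60 = 189.1 rad/s
For an in-line slider-crank, x = r cosθ + √(L² − r² sin²θ), so v = −rω sinθ·[1 + r cosθ/√(L² − r² sin²θ)].
With r = 0.0764 m, L = 0.2301 m, θ = 147.2°: √(L² − r² sin²θ) = 0.22635 m.
v = −0.0764·189.1·0.54171·[1 + 0.0764·-0.84057/0.22635] = -5.6065 m/s.
|v| = 5.6065 m/s = 5606.5 mm/s.

5610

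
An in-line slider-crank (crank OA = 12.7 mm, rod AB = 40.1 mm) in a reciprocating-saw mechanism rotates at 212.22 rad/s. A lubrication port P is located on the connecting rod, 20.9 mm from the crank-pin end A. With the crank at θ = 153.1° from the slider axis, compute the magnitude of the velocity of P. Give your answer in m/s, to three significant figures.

1.55

ω = 212.2 rad/s.  Crank-pin speed |V_A| = rω = 2.6952 m/s, perpendicular to OA.
Rod angle: sinφ = −(r/L) sinθ ⇒ φ = -8.238°; ω_rod = −rω cosθ/√(L²−r²sin²θ) = +60.564 rad/s.
V_P = V_A + ω_rod × AP, with AP = 0.0209 m along the rod.
Components: V_Px = −rω sinθ − a·ω_rod·sinφ = -1.038 m/s;  V_Py = rω cosθ + a·ω_rod·cosφ = -1.1508 m/s.
|V_P| = √(V_Px² + V_Py²) = 1.5498 m/s.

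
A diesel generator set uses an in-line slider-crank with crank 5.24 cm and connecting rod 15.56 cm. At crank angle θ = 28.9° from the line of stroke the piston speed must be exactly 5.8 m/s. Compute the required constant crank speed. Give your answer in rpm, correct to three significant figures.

1680

For an in-line slider-crank, |v_piston| = rω|sinθ|·[1 + r cosθ/√(L² − r² sin²θ)].
With r = 0.0524 m, L = 0.1556 m, θ = 28.9°: the bracketed kinematic factor |dx/dθ| = 0.032891 m.
ω = v/|dx/dθ| = 5.8/0.032891 = 176.34 rad/s.
N = 60ω/(2π) = 1683.9 rpm.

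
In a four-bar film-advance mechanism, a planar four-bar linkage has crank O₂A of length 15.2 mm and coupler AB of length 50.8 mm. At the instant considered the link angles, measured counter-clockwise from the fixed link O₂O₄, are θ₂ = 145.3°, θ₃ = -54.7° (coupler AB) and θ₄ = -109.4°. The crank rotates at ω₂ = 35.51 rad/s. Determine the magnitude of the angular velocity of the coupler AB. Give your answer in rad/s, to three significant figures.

ω₂ = 35.51 rad/s
Differentiating the loop-closure r₂e^{iθ₂}+r₃e^{iθ₃}=r₁+r₄e^{iθ₄} gives r₂ω₂e^{iθ₂}+r₃ω₃e^{iθ₃}=r₄ω₄e^{iθ₄}.
Eliminating the other unknown: ω₃ = r₂ω₂ sin(θ₄−θ₂) / [r₃ sin(θ₃−θ₄)].
Numerator sine = +0.96456; denominator sine = +0.81614.
Result = 0.0152·35.51·(+0.96456) / (0.0508·(+0.81614)) = +12.557 rad/s; magnitude 12.557 rad/s.

12.6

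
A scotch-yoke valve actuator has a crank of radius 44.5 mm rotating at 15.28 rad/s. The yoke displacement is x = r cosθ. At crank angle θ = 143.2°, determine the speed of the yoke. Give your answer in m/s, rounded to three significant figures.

0.407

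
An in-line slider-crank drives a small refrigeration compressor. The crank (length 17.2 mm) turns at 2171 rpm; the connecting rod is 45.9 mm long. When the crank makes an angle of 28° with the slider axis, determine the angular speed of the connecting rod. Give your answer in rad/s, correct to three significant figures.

76.4

ω = 227.3 rad/s (converted from 2171 rpm).
The rod makes angle φ with the slider axis where L sinφ = r sinθ; differentiating, L cosφ·φ̇ = r ω cosθ.
L cosφ = √(L² − r² sin²θ) = 0.045184 m.
|ω_rod| = r ω |cosθ| / √(L² − r² sin²θ) = 0.0172·227.3·0.88295/0.045184 = 76.413 rad/s.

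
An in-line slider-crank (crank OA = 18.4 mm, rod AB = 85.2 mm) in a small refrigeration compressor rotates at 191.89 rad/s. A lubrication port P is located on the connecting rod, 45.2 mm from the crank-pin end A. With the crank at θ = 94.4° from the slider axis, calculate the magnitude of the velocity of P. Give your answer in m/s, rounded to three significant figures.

ω = 191.9 rad/s.  Crank-pin speed |V_A| = rω = 3.5308 m/s, perpendicular to OA.
Rod angle: sinφ = −(r/L) sinθ ⇒ φ = -12.435°; ω_rod = −rω cosθ/√(L²−r²sin²θ) = +3.2557 rad/s.
V_P = V_A + ω_rod × AP, with AP = 0.0452 m along the rod.
Components: V_Px = −rω sinθ − a·ω_rod·sinφ = -3.4887 m/s;  V_Py = rω cosθ + a·ω_rod·cosφ = -0.12717 m/s.
|V_P| = √(V_Px² + V_Py²) = 3.491 m/s.

3.49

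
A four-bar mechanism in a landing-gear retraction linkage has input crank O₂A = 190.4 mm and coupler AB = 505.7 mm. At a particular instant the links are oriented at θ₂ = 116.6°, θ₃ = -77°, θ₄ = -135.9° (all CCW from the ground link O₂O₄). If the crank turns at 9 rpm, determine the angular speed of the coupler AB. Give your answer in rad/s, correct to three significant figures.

ω₂ = 0.9425 rad/s (from 9 rpm).
Differentiating the loop-closure r₂e^{iθ₂}+r₃e^{iθ₃}=r₁+r₄e^{iθ₄} gives r₂ω₂e^{iθ₂}+r₃ω₃e^{iθ₃}=r₄ω₄e^{iθ₄}.
Eliminating the other unknown: ω₃ = r₂ω₂ sin(θ₄−θ₂) / [r₃ sin(θ₃−θ₄)].
Numerator sine = +0.95372; denominator sine = +0.85627.
Result = 0.1904·0.9425·(+0.95372) / (0.5057·(+0.85627)) = +0.39523 rad/s; magnitude 0.39523 rad/s.

0.395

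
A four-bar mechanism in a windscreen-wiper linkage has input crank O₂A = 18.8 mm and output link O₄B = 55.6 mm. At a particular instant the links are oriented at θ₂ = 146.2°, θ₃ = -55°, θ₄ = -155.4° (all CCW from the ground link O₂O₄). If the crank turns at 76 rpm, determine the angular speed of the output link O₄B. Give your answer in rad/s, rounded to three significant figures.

0.989

ω₂ = 7.959 rad/s (from 76 rpm).
Differentiating the loop-closure r₂e^{iθ₂}+r₃e^{iθ₃}=r₁+r₄e^{iθ₄} gives r₂ω₂e^{iθ₂}+r₃ω₃e^{iθ₃}=r₄ω₄e^{iθ₄}.
Eliminating the other unknown: ω₄ = r₂ω₂ sin(θ₂−θ₃) / [r₄ sin(θ₄−θ₃)].
Numerator sine = -0.36162; denominator sine = -0.98357.
Result = 0.0188·7.959·(-0.36162) / (0.0556·(-0.98357)) = +0.98941 rad/s; magnitude 0.98941 rad/s.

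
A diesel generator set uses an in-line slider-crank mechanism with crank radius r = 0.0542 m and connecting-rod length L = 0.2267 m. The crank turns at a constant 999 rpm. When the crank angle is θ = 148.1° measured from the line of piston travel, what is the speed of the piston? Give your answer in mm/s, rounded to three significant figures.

2380

ω = 2π·999/60 = 104.6 rad/s
For an in-line slider-crank, x = r cosθ + √(L² − r² sin²θ), so v = −rω sinθ·[1 + r cosθ/√(L² − r² sin²θ)].
With r = 0.0542 m, L = 0.2267 m, θ = 148.1°: √(L² − r² sin²θ) = 0.22488 m.
v = −0.0542·104.6·0.52844·[1 + 0.0542·-0.84897/0.22488] = -2.3832 m/s.
|v| = 2.3832 m/s = 2383.2 mm/s.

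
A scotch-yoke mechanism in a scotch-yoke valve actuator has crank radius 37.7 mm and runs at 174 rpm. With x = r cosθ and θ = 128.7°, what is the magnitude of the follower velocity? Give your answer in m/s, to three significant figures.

ω = 18.22 rad/s (from 174 rpm).
x = r cosθ ⇒ ẋ = −rω sinθ.
|v| = rω|sinθ| = 0.0377·18.22·|sin 128.7°| = 0.53611 m/s.

0.536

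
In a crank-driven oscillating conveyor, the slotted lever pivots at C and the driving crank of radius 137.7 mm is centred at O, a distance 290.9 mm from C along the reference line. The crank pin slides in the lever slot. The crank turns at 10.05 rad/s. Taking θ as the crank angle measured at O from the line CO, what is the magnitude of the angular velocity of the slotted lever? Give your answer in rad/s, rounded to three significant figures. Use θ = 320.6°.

ω = 10.05 rad/s
Crank pin A relative to C: A = (d + r cosθ, r sinθ); lever angle φ = atan2(r sinθ, d + r cosθ).
Differentiating tanφ: φ̇ = rω(d cosθ + r)/(d² + r² + 2dr cosθ).
d² + r² + 2dr cosθ = |CA|² = 0.165491 m²;  d cosθ + r = +0.36249 m.
|ω_lever| = |0.1377·10.05·+0.36249| / 0.165491 = 3.0312 rad/s.

3.03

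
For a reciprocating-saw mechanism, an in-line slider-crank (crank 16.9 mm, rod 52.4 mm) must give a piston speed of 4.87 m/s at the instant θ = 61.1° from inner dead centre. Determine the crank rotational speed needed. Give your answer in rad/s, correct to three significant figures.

For an in-line slider-crank, |v_piston| = rω|sinθ|·[1 + r cosθ/√(L² − r² sin²θ)].
With r = 0.0169 m, L = 0.0524 m, θ = 61.1°: the bracketed kinematic factor |dx/dθ| = 0.017199 m.
ω = v/|dx/dθ| = 4.87/0.017199 = 283.15 rad/s.

283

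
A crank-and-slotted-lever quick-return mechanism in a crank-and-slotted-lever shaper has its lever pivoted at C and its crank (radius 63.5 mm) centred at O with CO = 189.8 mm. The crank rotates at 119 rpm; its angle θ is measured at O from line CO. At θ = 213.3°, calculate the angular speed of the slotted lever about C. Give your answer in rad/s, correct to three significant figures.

3.78

ω = 12.46 rad/s (from 119 rpm).
Crank pin A relative to C: A = (d + r cosθ, r sinθ); lever angle φ = atan2(r sinθ, d + r cosθ).
Differentiating tanφ: φ̇ = rω(d cosθ + r)/(d² + r² + 2dr cosθ).
d² + r² + 2dr cosθ = |CA|² = 0.0199095 m²;  d cosθ + r = -0.095136 m.
|ω_lever| = |0.0635·12.46·-0.095136| / 0.0199095 = 3.7812 rad/s.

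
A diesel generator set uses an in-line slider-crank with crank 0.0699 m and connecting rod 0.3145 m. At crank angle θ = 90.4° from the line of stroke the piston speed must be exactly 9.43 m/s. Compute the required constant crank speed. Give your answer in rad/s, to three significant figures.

135

For an in-line slider-crank, |v_piston| = rω|sinθ|·[1 + r cosθ/√(L² − r² sin²θ)].
With r = 0.0699 m, L = 0.3145 m, θ = 90.4°: the bracketed kinematic factor |dx/dθ| = 0.069787 m.
ω = v/|dx/dθ| = 9.43/0.069787 = 135.13 rad/s.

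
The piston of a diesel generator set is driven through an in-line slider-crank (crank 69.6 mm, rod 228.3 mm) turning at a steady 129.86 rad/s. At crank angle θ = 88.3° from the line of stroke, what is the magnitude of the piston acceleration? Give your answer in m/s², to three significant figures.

ω = 129.9 rad/s
x(θ) = r cosθ + √(L² − r² sin²θ); with ω constant, a = ω²·d²x/dθ².
d²x/dθ² = −r cosθ − r²(cos2θ)/√u − r⁴ sin²2θ/(4u^{3/2}),  u = L² − r² sin²θ = 0.047281 m².
Substituting r = 0.0696 m, L = 0.2283 m, θ = 88.3°: d²x/dθ² = +0.020172 m.
a = ω²·d²x/dθ² = (129.9)²·(+0.020172) = +340.17 m/s²;  |a| = 340.17 m/s².

340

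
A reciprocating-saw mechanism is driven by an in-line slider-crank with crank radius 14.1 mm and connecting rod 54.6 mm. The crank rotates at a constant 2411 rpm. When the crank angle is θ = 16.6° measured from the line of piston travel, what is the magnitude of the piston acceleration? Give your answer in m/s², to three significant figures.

ω = 2π·2411/60 = 252.5 rad/s
x(θ) = r cosθ + √(L² − r² sin²θ); with ω constant, a = ω²·d²x/dθ².
d²x/dθ² = −r cosθ − r²(cos2θ)/√u − r⁴ sin²2θ/(4u^{3/2}),  u = L² − r² sin²θ = 0.00296493 m².
Substituting r = 0.0141 m, L = 0.0546 m, θ = 16.6°: d²x/dθ² = -0.016586 m.
a = ω²·d²x/dθ² = (252.5)²·(-0.016586) = -1057.3 m/s²;  |a| = 1057.3 m/s².

1060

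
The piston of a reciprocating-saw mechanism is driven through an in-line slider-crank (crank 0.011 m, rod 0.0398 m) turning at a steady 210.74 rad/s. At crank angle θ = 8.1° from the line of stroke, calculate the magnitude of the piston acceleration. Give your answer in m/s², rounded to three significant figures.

614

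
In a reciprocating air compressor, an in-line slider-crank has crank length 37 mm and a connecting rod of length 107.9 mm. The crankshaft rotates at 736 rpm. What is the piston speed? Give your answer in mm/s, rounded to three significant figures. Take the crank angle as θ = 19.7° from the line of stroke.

1270

ω = 2π·736/60 = 77.07 rad/s
For an in-line slider-crank, x = r cosθ + √(L² − r² sin²θ), so v = −rω sinθ·[1 + r cosθ/√(L² − r² sin²θ)].
With r = 0.037 m, L = 0.1079 m, θ = 19.7°: √(L² − r² sin²θ) = 0.10718 m.
v = −0.037·77.07·0.33710·[1 + 0.037·0.94147/0.10718] = -1.2737 m/s.
|v| = 1.2737 m/s = 1273.7 mm/s.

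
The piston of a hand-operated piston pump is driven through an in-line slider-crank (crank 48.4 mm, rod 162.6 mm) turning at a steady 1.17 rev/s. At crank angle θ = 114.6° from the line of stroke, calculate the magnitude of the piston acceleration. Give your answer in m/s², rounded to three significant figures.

ω = 2π·1.17 = 7.351 rad/s
x(θ) = r cosθ + √(L² − r² sin²θ); with ω constant, a = ω²·d²x/dθ².
d²x/dθ² = −r cosθ − r²(cos2θ)/√u − r⁴ sin²2θ/(4u^{3/2}),  u = L² − r² sin²θ = 0.0245021 m².
Substituting r = 0.0484 m, L = 0.1626 m, θ = 114.6°: d²x/dθ² = +0.029722 m.
a = ω²·d²x/dθ² = (7.351)²·(+0.029722) = +1.6062 m/s²;  |a| = 1.6062 m/s².

1.61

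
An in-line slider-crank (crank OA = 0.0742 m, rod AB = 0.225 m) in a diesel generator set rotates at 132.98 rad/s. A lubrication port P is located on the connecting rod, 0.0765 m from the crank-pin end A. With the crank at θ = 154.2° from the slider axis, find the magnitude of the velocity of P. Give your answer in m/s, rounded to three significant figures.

7.02

ω = 133 rad/s.  Crank-pin speed |V_A| = rω = 9.8671 m/s, perpendicular to OA.
Rod angle: sinφ = −(r/L) sinθ ⇒ φ = -8.252°; ω_rod = −rω cosθ/√(L²−r²sin²θ) = +39.896 rad/s.
V_P = V_A + ω_rod × AP, with AP = 0.0765 m along the rod.
Components: V_Px = −rω sinθ − a·ω_rod·sinφ = -3.8564 m/s;  V_Py = rω cosθ + a·ω_rod·cosφ = -5.8631 m/s.
|V_P| = √(V_Px² + V_Py²) = 7.0177 m/s.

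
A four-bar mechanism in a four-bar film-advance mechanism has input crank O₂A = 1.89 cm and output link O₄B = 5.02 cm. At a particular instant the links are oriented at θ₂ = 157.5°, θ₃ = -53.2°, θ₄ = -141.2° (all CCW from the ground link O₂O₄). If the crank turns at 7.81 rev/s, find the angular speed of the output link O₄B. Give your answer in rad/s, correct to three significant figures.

9.44

ω₂ = 49.07 rad/s (from 7.81 rev/s).
Differentiating the loop-closure r₂e^{iθ₂}+r₃e^{iθ₃}=r₁+r₄e^{iθ₄} gives r₂ω₂e^{iθ₂}+r₃ω₃e^{iθ₃}=r₄ω₄e^{iθ₄}.
Eliminating the other unknown: ω₄ = r₂ω₂ sin(θ₂−θ₃) / [r₄ sin(θ₄−θ₃)].
Numerator sine = -0.51054; denominator sine = -0.99939.
Result = 0.0189·49.07·(-0.51054) / (0.0502·(-0.99939)) = +9.4381 rad/s; magnitude 9.4381 rad/s.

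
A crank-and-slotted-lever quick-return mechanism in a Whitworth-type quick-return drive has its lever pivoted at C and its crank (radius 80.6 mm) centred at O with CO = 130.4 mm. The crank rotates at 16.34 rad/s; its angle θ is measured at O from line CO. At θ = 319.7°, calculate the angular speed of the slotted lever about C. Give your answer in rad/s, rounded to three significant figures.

ω = 16.34 rad/s
Crank pin A relative to C: A = (d + r cosθ, r sinθ); lever angle φ = atan2(r sinθ, d + r cosθ).
Differentiating tanφ: φ̇ = rω(d cosθ + r)/(d² + r² + 2dr cosθ).
d² + r² + 2dr cosθ = |CA|² = 0.0395322 m²;  d cosθ + r = +0.18005 m.
|ω_lever| = |0.0806·16.34·+0.18005| / 0.0395322 = 5.9984 rad/s.

6.00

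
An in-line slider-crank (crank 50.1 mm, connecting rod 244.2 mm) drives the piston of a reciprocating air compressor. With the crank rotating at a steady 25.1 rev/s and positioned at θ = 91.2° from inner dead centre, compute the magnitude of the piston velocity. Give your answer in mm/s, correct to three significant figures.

ω = 2π·25.1 = 157.7 rad/s
For an in-line slider-crank, x = r cosθ + √(L² − r² sin²θ), so v = −rω sinθ·[1 + r cosθ/√(L² − r² sin²θ)].
With r = 0.0501 m, L = 0.2442 m, θ = 91.2°: √(L² − r² sin²θ) = 0.23901 m.
v = −0.0501·157.7·0.99978·[1 + 0.0501·-0.02094/0.23901] = -7.8648 m/s.
|v| = 7.8648 m/s = 7864.8 mm/s.

7860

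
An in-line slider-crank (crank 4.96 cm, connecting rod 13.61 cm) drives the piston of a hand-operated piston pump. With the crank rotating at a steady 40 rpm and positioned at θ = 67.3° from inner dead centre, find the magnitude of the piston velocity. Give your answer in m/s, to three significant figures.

ω = 2π·40/60 = 4.189 rad/s
For an in-line slider-crank, x = r cosθ + √(L² − r² sin²θ), so v = −rω sinθ·[1 + r cosθ/√(L² − r² sin²θ)].
With r = 0.0496 m, L = 0.1361 m, θ = 67.3°: √(L² − r² sin²θ) = 0.12818 m.
v = −0.0496·4.189·0.92254·[1 + 0.0496·0.38591/0.12818] = -0.22029 m/s.
|v| = 0.22029 m/s.

0.220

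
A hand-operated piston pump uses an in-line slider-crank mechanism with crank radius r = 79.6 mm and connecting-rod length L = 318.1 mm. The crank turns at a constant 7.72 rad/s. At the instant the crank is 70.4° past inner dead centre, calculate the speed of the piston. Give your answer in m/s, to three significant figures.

ω = 7.72 rad/s
For an in-line slider-crank, x = r cosθ + √(L² − r² sin²θ), so v = −rω sinθ·[1 + r cosθ/√(L² − r² sin²θ)].
With r = 0.0796 m, L = 0.3181 m, θ = 70.4°: √(L² − r² sin²θ) = 0.30913 m.
v = −0.0796·7.72·0.94206·[1 + 0.0796·0.33545/0.30913] = -0.62891 m/s.
|v| = 0.62891 m/s.

0.629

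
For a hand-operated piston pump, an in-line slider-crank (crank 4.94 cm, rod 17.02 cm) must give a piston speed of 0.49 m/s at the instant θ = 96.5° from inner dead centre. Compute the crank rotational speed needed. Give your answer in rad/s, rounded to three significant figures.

For an in-line slider-crank, |v_piston| = rω|sinθ|·[1 + r cosθ/√(L² − r² sin²θ)].
With r = 0.0494 m, L = 0.1702 m, θ = 96.5°: the bracketed kinematic factor |dx/dθ| = 0.047398 m.
ω = v/|dx/dθ| = 0.49/0.047398 = 10.338 rad/s.

10.3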